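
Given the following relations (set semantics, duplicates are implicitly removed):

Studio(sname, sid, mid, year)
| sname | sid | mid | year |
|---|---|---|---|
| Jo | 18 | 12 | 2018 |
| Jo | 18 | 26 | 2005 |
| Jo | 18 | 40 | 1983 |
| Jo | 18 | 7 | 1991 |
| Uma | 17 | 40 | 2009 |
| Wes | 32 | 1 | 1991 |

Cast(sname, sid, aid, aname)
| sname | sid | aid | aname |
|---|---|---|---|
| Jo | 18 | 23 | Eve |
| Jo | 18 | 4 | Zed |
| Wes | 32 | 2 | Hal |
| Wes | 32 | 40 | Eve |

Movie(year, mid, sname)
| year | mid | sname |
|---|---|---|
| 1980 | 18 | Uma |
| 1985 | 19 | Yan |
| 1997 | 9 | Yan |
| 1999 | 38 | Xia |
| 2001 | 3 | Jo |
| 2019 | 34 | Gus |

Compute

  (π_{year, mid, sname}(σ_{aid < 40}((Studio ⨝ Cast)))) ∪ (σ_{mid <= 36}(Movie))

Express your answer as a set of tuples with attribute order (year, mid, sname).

Natural join on sname, sid: {(Jo, 18, 12, 2018, 23, Eve), (Jo, 18, 12, 2018, 4, Zed), (Jo, 18, 26, 2005, 23, Eve), (Jo, 18, 26, 2005, 4, Zed), (Jo, 18, 40, 1983, 23, Eve), (Jo, 18, 40, 1983, 4, Zed), (Jo, 18, 7, 1991, 23, Eve), (Jo, 18, 7, 1991, 4, Zed), (Wes, 32, 1, 1991, 2, Hal), (Wes, 32, 1, 1991, 40, Eve)}
σ[aid < 40]: keep tuples satisfying aid < 40 → {(Jo, 18, 12, 2018, 23, Eve), (Jo, 18, 12, 2018, 4, Zed), (Jo, 18, 26, 2005, 23, Eve), (Jo, 18, 26, 2005, 4, Zed), (Jo, 18, 40, 1983, 23, Eve), (Jo, 18, 40, 1983, 4, Zed), (Jo, 18, 7, 1991, 23, Eve), (Jo, 18, 7, 1991, 4, Zed), (Wes, 32, 1, 1991, 2, Hal)}
π_{year, mid, sname} gives {(1983, 40, Jo), (1991, 1, Wes), (1991, 7, Jo), (2005, 26, Jo), (2018, 12, Jo)} (4 duplicate(s) eliminated).
σ[mid <= 36]: keep tuples satisfying mid <= 36 → {(1980, 18, Uma), (1985, 19, Yan), (1997, 9, Yan), (2001, 3, Jo), (2019, 34, Gus)}
Taking the union: {(1980, 18, Uma), (1983, 40, Jo), (1985, 19, Yan), (1991, 1, Wes), (1991, 7, Jo), (1997, 9, Yan), (2001, 3, Jo), (2005, 26, Jo), (2018, 12, Jo), (2019, 34, Gus)}

{(1980, 18, Uma), (1983, 40, Jo), (1985, 19, Yan), (1991, 1, Wes), (1991, 7, Jo), (1997, 9, Yan), (2001, 3, Jo), (2005, 26, Jo), (2018, 12, Jo), (2019, 34, Gus)}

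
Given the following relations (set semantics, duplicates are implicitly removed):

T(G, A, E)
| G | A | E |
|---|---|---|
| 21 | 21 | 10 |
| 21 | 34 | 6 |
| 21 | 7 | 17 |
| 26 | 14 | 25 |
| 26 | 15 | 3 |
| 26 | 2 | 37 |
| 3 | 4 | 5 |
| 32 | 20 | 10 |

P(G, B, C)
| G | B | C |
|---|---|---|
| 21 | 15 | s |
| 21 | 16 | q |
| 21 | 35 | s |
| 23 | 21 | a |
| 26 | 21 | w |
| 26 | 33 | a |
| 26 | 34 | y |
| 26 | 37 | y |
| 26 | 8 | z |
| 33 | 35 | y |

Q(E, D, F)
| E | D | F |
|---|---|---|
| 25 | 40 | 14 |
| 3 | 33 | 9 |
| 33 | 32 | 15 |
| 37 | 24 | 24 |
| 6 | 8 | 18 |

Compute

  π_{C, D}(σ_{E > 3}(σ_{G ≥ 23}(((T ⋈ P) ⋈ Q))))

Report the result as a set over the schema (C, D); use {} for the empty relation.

{(a, 24), (a, 40), (w, 24), (w, 40), (y, 24), (y, 40), (z, 24), (z, 40)}

T ⋈ P (natural join on G): {(21, 21, 10, 15, s), (21, 21, 10, 16, q), (21, 21, 10, 35, s), (21, 34, 6, 15, s), (21, 34, 6, 16, q), (21, 34, 6, 35, s), (21, 7, 17, 15, s), (21, 7, 17, 16, q), (21, 7, 17, 35, s), (26, 14, 25, 21, w), (26, 14, 25, 33, a), (26, 14, 25, 34, y), (26, 14, 25, 37, y), (26, 14, 25, 8, z), (26, 15, 3, 21, w), (26, 15, 3, 33, a), (26, 15, 3, 34, y), (26, 15, 3, 37, y), (26, 15, 3, 8, z), (26, 2, 37, 21, w), (26, 2, 37, 33, a), (26, 2, 37, 34, y), (26, 2, 37, 37, y), (26, 2, 37, 8, z)}
(T ⋈ P) ⋈ Q (natural join on E): {(21, 34, 6, 15, s, 8, 18), (21, 34, 6, 16, q, 8, 18), (21, 34, 6, 35, s, 8, 18), (26, 14, 25, 21, w, 40, 14), (26, 14, 25, 33, a, 40, 14), (26, 14, 25, 34, y, 40, 14), (26, 14, 25, 37, y, 40, 14), (26, 14, 25, 8, z, 40, 14), (26, 15, 3, 21, w, 33, 9), (26, 15, 3, 33, a, 33, 9), (26, 15, 3, 34, y, 33, 9), (26, 15, 3, 37, y, 33, 9), (26, 15, 3, 8, z, 33, 9), (26, 2, 37, 21, w, 24, 24), (26, 2, 37, 33, a, 24, 24), (26, 2, 37, 34, y, 24, 24), (26, 2, 37, 37, y, 24, 24), (26, 2, 37, 8, z, 24, 24)}
Selection G ≥ 23: {(26, 14, 25, 21, w, 40, 14), (26, 14, 25, 33, a, 40, 14), (26, 14, 25, 34, y, 40, 14), (26, 14, 25, 37, y, 40, 14), (26, 14, 25, 8, z, 40, 14), (26, 15, 3, 21, w, 33, 9), (26, 15, 3, 33, a, 33, 9), (26, 15, 3, 34, y, 33, 9), (26, 15, 3, 37, y, 33, 9), (26, 15, 3, 8, z, 33, 9), (26, 2, 37, 21, w, 24, 24), (26, 2, 37, 33, a, 24, 24), (26, 2, 37, 34, y, 24, 24), (26, 2, 37, 37, y, 24, 24), (26, 2, 37, 8, z, 24, 24)}
Selection E > 3: {(26, 14, 25, 21, w, 40, 14), (26, 14, 25, 33, a, 40, 14), (26, 14, 25, 34, y, 40, 14), (26, 14, 25, 37, y, 40, 14), (26, 14, 25, 8, z, 40, 14), (26, 2, 37, 21, w, 24, 24), (26, 2, 37, 33, a, 24, 24), (26, 2, 37, 34, y, 24, 24), (26, 2, 37, 37, y, 24, 24), (26, 2, 37, 8, z, 24, 24)}
Keep only column(s) C, D (2 duplicate(s) eliminated): {(a, 24), (a, 40), (w, 24), (w, 40), (y, 24), (y, 40), (z, 24), (z, 40)}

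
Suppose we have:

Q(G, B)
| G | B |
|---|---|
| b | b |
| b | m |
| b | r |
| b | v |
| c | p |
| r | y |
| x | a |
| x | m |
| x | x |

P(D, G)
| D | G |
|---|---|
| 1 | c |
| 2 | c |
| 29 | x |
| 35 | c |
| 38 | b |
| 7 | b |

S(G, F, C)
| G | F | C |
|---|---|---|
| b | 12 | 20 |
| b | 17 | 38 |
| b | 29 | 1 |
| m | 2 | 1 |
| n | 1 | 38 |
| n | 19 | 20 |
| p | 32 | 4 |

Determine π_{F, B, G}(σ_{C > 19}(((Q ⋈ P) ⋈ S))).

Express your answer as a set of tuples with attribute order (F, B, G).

Q ⋈ P (natural join on G): {(b, b, 38), (b, b, 7), (b, m, 38), (b, m, 7), (b, r, 38), (b, r, 7), (b, v, 38), (b, v, 7), (c, p, 1), (c, p, 2), (c, p, 35), (x, a, 29), (x, m, 29), (x, x, 29)}
(Q ⋈ P) ⋈ S (natural join on G): {(b, b, 38, 12, 20), (b, b, 38, 17, 38), (b, b, 38, 29, 1), (b, b, 7, 12, 20), (b, b, 7, 17, 38), (b, b, 7, 29, 1), (b, m, 38, 12, 20), (b, m, 38, 17, 38), (b, m, 38, 29, 1), (b, m, 7, 12, 20), (b, m, 7, 17, 38), (b, m, 7, 29, 1), (b, r, 38, 12, 20), (b, r, 38, 17, 38), (b, r, 38, 29, 1), (b, r, 7, 12, 20), (b, r, 7, 17, 38), (b, r, 7, 29, 1), (b, v, 38, 12, 20), (b, v, 38, 17, 38), (b, v, 38, 29, 1), (b, v, 7, 12, 20), (b, v, 7, 17, 38), (b, v, 7, 29, 1)}
Selection C > 19: {(b, b, 38, 12, 20), (b, b, 38, 17, 38), (b, b, 7, 12, 20), (b, b, 7, 17, 38), (b, m, 38, 12, 20), (b, m, 38, 17, 38), (b, m, 7, 12, 20), (b, m, 7, 17, 38), (b, r, 38, 12, 20), (b, r, 38, 17, 38), (b, r, 7, 12, 20), (b, r, 7, 17, 38), (b, v, 38, 12, 20), (b, v, 38, 17, 38), (b, v, 7, 12, 20), (b, v, 7, 17, 38)}
Keep only column(s) F, B, G (8 duplicate(s) eliminated): {(12, b, b), (12, m, b), (12, r, b), (12, v, b), (17, b, b), (17, m, b), (17, r, b), (17, v, b)}

{(12, b, b), (12, m, b), (12, r, b), (12, v, b), (17, b, b), (17, m, b), (17, r, b), (17, v, b)}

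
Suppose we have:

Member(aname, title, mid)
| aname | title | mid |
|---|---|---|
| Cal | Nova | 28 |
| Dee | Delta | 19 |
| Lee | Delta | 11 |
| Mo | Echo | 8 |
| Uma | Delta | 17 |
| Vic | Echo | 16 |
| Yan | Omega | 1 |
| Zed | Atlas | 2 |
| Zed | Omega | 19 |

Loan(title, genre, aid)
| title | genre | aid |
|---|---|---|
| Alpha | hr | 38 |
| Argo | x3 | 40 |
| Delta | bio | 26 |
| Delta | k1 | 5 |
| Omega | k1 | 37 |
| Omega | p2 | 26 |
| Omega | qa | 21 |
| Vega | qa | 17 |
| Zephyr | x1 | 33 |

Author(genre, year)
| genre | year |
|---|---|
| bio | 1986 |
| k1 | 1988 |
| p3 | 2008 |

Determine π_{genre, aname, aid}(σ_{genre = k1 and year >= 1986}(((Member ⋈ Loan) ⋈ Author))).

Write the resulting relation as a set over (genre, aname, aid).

{(k1, Dee, 5), (k1, Lee, 5), (k1, Uma, 5), (k1, Yan, 37), (k1, Zed, 37)}

Joining Member and Loan on title yields {(Dee, Delta, 19, bio, 26), (Dee, Delta, 19, k1, 5), (Lee, Delta, 11, bio, 26), (Lee, Delta, 11, k1, 5), (Uma, Delta, 17, bio, 26), (Uma, Delta, 17, k1, 5), (Yan, Omega, 1, k1, 37), (Yan, Omega, 1, p2, 26), (Yan, Omega, 1, qa, 21), (Zed, Omega, 19, k1, 37), (Zed, Omega, 19, p2, 26), (Zed, Omega, 19, qa, 21)}.
Joining (Member ⋈ Loan) and Author on genre yields {(Dee, Delta, 19, bio, 26, 1986), (Dee, Delta, 19, k1, 5, 1988), (Lee, Delta, 11, bio, 26, 1986), (Lee, Delta, 11, k1, 5, 1988), (Uma, Delta, 17, bio, 26, 1986), (Uma, Delta, 17, k1, 5, 1988), (Yan, Omega, 1, k1, 37, 1988), (Zed, Omega, 19, k1, 37, 1988)}.
Apply σ_{genre = k1 and year >= 1986}; surviving tuples: {(Dee, Delta, 19, k1, 5, 1988), (Lee, Delta, 11, k1, 5, 1988), (Uma, Delta, 17, k1, 5, 1988), (Yan, Omega, 1, k1, 37, 1988), (Zed, Omega, 19, k1, 37, 1988)}
π_{genre, aname, aid} gives {(k1, Dee, 5), (k1, Lee, 5), (k1, Uma, 5), (k1, Yan, 37), (k1, Zed, 37)}.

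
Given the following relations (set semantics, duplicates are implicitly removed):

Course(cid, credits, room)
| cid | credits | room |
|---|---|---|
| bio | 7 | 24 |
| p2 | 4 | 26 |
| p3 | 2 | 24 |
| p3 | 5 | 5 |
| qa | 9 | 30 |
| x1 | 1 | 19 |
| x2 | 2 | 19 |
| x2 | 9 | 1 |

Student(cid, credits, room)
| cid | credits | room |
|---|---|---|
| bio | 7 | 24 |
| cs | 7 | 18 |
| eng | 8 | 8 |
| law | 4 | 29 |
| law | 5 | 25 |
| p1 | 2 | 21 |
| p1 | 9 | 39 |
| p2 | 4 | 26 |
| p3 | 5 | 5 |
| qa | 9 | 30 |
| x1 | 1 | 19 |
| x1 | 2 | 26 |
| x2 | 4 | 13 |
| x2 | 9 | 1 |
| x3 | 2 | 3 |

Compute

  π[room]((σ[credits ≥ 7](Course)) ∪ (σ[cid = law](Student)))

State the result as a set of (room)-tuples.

{1, 24, 25, 29, 30}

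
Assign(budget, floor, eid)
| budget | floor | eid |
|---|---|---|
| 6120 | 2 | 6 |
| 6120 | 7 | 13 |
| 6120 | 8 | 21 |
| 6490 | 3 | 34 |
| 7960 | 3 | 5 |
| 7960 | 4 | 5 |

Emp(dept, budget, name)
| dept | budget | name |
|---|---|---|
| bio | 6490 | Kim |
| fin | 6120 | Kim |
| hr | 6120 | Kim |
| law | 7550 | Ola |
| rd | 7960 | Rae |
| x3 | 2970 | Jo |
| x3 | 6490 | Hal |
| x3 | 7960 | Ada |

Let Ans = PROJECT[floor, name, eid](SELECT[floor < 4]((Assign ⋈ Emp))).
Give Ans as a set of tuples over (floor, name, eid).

Natural join on budget: {(6120, 2, 6, fin, Kim), (6120, 2, 6, hr, Kim), (6120, 7, 13, fin, Kim), (6120, 7, 13, hr, Kim), (6120, 8, 21, fin, Kim), (6120, 8, 21, hr, Kim), (6490, 3, 34, bio, Kim), (6490, 3, 34, x3, Hal), (7960, 3, 5, rd, Rae), (7960, 3, 5, x3, Ada), (7960, 4, 5, rd, Rae), (7960, 4, 5, x3, Ada)}
Filtering on floor < 4 leaves {(6120, 2, 6, fin, Kim), (6120, 2, 6, hr, Kim), (6490, 3, 34, bio, Kim), (6490, 3, 34, x3, Hal), (7960, 3, 5, rd, Rae), (7960, 3, 5, x3, Ada)}.
π_{floor, name, eid} gives {(2, Kim, 6), (3, Ada, 5), (3, Hal, 34), (3, Kim, 34), (3, Rae, 5)} (1 duplicate(s) eliminated).

{(2, Kim, 6), (3, Ada, 5), (3, Hal, 34), (3, Kim, 34), (3, Rae, 5)}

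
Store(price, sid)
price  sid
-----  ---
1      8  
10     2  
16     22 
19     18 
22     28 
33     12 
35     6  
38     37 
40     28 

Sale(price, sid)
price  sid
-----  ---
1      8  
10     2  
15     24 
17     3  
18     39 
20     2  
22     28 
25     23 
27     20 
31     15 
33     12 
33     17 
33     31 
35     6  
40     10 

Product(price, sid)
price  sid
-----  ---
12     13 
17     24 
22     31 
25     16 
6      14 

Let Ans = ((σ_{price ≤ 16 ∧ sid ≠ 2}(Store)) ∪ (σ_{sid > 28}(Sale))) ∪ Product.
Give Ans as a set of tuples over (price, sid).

{(1, 8), (12, 13), (16, 22), (17, 24), (18, 39), (22, 31), (25, 16), (33, 31), (6, 14)}

Selection price ≤ 16 ∧ sid ≠ 2: {(1, 8), (16, 22)}
Selection sid > 28: {(18, 39), (33, 31)}
Taking the union: {(1, 8), (16, 22), (18, 39), (33, 31)}
Taking the union: {(1, 8), (12, 13), (16, 22), (17, 24), (18, 39), (22, 31), (25, 16), (33, 31), (6, 14)}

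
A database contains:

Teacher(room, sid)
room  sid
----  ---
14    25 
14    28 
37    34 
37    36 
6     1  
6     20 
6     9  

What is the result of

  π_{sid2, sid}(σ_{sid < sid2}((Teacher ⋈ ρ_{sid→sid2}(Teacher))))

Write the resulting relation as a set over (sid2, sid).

ρ[sid→sid2]: schema becomes (room, sid2); tuples unchanged.
Teacher ⋈ ρ_{sid→sid2}(Teacher) (natural join on room): {(14, 25, 25), (14, 25, 28), (14, 28, 25), (14, 28, 28), (37, 34, 34), (37, 34, 36), (37, 36, 34), (37, 36, 36), (6, 1, 1), (6, 1, 20), (6, 1, 9), (6, 20, 1), (6, 20, 20), (6, 20, 9), (6, 9, 1), (6, 9, 20), (6, 9, 9)}
Filtering on sid < sid2 leaves {(14, 25, 28), (37, 34, 36), (6, 1, 20), (6, 1, 9), (6, 9, 20)}.
Projecting to sid2, sid: {(20, 1), (20, 9), (28, 25), (36, 34), (9, 1)}

{(20, 1), (20, 9), (28, 25), (36, 34), (9, 1)}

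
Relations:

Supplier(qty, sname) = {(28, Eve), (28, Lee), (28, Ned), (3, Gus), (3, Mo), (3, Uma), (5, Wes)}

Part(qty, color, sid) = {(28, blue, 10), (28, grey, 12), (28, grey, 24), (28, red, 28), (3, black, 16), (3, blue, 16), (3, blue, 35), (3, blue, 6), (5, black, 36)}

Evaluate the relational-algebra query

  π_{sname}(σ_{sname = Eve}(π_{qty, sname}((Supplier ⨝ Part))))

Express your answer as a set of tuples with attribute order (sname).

Joining Supplier and Part on qty yields {(28, Eve, blue, 10), (28, Eve, grey, 12), (28, Eve, grey, 24), (28, Eve, red, 28), (28, Lee, blue, 10), (28, Lee, grey, 12), (28, Lee, grey, 24), (28, Lee, red, 28), (28, Ned, blue, 10), (28, Ned, grey, 12), (28, Ned, grey, 24), (28, Ned, red, 28), (3, Gus, black, 16), (3, Gus, blue, 16), (3, Gus, blue, 35), (3, Gus, blue, 6), (3, Mo, black, 16), (3, Mo, blue, 16), (3, Mo, blue, 35), (3, Mo, blue, 6), (3, Uma, black, 16), (3, Uma, blue, 16), (3, Uma, blue, 35), (3, Uma, blue, 6), (5, Wes, black, 36)}.
Keep only column(s) qty, sname (18 duplicate(s) eliminated): {(28, Eve), (28, Lee), (28, Ned), (3, Gus), (3, Mo), (3, Uma), (5, Wes)}
Selection sname = Eve: {(28, Eve)}
Keep only column(s) sname: {Eve}

{Eve}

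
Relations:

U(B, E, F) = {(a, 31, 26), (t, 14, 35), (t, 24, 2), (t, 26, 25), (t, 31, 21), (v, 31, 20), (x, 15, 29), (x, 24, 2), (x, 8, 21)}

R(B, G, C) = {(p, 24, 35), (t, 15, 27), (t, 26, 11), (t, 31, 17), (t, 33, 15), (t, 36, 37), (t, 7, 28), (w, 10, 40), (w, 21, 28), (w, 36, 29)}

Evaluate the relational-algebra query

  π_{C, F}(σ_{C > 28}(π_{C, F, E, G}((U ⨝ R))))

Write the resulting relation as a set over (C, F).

{(37, 2), (37, 21), (37, 25), (37, 35)}

Natural join on B: {(t, 14, 35, 15, 27), (t, 14, 35, 26, 11), (t, 14, 35, 31, 17), (t, 14, 35, 33, 15), (t, 14, 35, 36, 37), (t, 14, 35, 7, 28), (t, 24, 2, 15, 27), (t, 24, 2, 26, 11), (t, 24, 2, 31, 17), (t, 24, 2, 33, 15), (t, 24, 2, 36, 37), (t, 24, 2, 7, 28), (t, 26, 25, 15, 27), (t, 26, 25, 26, 11), (t, 26, 25, 31, 17), (t, 26, 25, 33, 15), (t, 26, 25, 36, 37), (t, 26, 25, 7, 28), (t, 31, 21, 15, 27), (t, 31, 21, 26, 11), (t, 31, 21, 31, 17), (t, 31, 21, 33, 15), (t, 31, 21, 36, 37), (t, 31, 21, 7, 28)}
π[C, F, E, G]: project onto (C, F, E, G) → {(11, 2, 24, 26), (11, 21, 31, 26), (11, 25, 26, 26), (11, 35, 14, 26), (15, 2, 24, 33), (15, 21, 31, 33), (15, 25, 26, 33), (15, 35, 14, 33), (17, 2, 24, 31), (17, 21, 31, 31), (17, 25, 26, 31), (17, 35, 14, 31), (27, 2, 24, 15), (27, 21, 31, 15), (27, 25, 26, 15), (27, 35, 14, 15), (28, 2, 24, 7), (28, 21, 31, 7), (28, 25, 26, 7), (28, 35, 14, 7), (37, 2, 24, 36), (37, 21, 31, 36), (37, 25, 26, 36), (37, 35, 14, 36)}
σ[C > 28]: keep tuples satisfying C > 28 → {(37, 2, 24, 36), (37, 21, 31, 36), (37, 25, 26, 36), (37, 35, 14, 36)}
π[C, F]: project onto (C, F) → {(37, 2), (37, 21), (37, 25), (37, 35)}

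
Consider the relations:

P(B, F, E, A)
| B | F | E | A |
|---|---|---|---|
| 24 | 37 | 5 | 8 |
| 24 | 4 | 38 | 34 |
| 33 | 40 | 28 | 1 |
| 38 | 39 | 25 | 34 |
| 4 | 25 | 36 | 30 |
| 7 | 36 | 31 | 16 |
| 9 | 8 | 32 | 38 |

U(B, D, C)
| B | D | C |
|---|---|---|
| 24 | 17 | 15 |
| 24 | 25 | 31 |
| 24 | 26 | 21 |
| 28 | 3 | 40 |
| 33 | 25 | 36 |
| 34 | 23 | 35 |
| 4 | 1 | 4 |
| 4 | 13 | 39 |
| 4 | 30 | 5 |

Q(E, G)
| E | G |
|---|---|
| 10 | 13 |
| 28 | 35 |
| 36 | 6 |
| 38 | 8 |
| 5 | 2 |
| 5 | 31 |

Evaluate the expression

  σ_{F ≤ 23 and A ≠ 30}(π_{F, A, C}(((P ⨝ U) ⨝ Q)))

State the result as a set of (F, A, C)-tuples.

{(4, 34, 15), (4, 34, 21), (4, 34, 31)}

P ⋈ U (natural join on B): {(24, 37, 5, 8, 17, 15), (24, 37, 5, 8, 25, 31), (24, 37, 5, 8, 26, 21), (24, 4, 38, 34, 17, 15), (24, 4, 38, 34, 25, 31), (24, 4, 38, 34, 26, 21), (33, 40, 28, 1, 25, 36), (4, 25, 36, 30, 1, 4), (4, 25, 36, 30, 13, 39), (4, 25, 36, 30, 30, 5)}
(P ⨝ U) ⋈ Q (natural join on E): {(24, 37, 5, 8, 17, 15, 2), (24, 37, 5, 8, 17, 15, 31), (24, 37, 5, 8, 25, 31, 2), (24, 37, 5, 8, 25, 31, 31), (24, 37, 5, 8, 26, 21, 2), (24, 37, 5, 8, 26, 21, 31), (24, 4, 38, 34, 17, 15, 8), (24, 4, 38, 34, 25, 31, 8), (24, 4, 38, 34, 26, 21, 8), (33, 40, 28, 1, 25, 36, 35), (4, 25, 36, 30, 1, 4, 6), (4, 25, 36, 30, 13, 39, 6), (4, 25, 36, 30, 30, 5, 6)}
Keep only column(s) F, A, C (3 duplicate(s) eliminated): {(25, 30, 39), (25, 30, 4), (25, 30, 5), (37, 8, 15), (37, 8, 21), (37, 8, 31), (4, 34, 15), (4, 34, 21), (4, 34, 31), (40, 1, 36)}
Selection F ≤ 23 and A ≠ 30: {(4, 34, 15), (4, 34, 21), (4, 34, 31)}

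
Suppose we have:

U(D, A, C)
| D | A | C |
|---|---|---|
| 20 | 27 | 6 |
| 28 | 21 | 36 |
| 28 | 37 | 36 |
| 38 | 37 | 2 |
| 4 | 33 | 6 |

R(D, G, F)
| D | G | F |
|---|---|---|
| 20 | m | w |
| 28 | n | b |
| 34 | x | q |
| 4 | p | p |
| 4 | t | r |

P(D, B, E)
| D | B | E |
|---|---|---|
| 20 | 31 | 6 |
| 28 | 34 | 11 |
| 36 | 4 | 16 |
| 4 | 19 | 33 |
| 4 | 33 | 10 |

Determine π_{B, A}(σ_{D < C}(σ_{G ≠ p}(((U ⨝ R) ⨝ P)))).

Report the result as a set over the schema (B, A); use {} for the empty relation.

{(19, 33), (33, 33), (34, 21), (34, 37)}

Natural join on D: {(20, 27, 6, m, w), (28, 21, 36, n, b), (28, 37, 36, n, b), (4, 33, 6, p, p), (4, 33, 6, t, r)}
Natural join on D: {(20, 27, 6, m, w, 31, 6), (28, 21, 36, n, b, 34, 11), (28, 37, 36, n, b, 34, 11), (4, 33, 6, p, p, 19, 33), (4, 33, 6, p, p, 33, 10), (4, 33, 6, t, r, 19, 33), (4, 33, 6, t, r, 33, 10)}
Selection G ≠ p: {(20, 27, 6, m, w, 31, 6), (28, 21, 36, n, b, 34, 11), (28, 37, 36, n, b, 34, 11), (4, 33, 6, t, r, 19, 33), (4, 33, 6, t, r, 33, 10)}
Selection D < C: {(28, 21, 36, n, b, 34, 11), (28, 37, 36, n, b, 34, 11), (4, 33, 6, t, r, 19, 33), (4, 33, 6, t, r, 33, 10)}
Projecting to B, A: {(19, 33), (33, 33), (34, 21), (34, 37)}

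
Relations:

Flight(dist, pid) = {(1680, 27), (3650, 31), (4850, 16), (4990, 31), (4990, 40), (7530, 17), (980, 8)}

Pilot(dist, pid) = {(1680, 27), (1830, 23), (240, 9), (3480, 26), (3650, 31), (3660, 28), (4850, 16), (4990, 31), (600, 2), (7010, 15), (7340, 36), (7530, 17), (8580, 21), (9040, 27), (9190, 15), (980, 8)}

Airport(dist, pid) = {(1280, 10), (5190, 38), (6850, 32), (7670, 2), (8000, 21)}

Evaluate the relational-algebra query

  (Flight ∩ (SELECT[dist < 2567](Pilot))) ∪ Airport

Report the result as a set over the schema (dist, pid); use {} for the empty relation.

Filtering on dist < 2567 leaves {(1680, 27), (1830, 23), (240, 9), (600, 2), (980, 8)}.
Taking the intersection: {(1680, 27), (980, 8)}
Taking the union: {(1280, 10), (1680, 27), (5190, 38), (6850, 32), (7670, 2), (8000, 21), (980, 8)}

{(1280, 10), (1680, 27), (5190, 38), (6850, 32), (7670, 2), (8000, 21), (980, 8)}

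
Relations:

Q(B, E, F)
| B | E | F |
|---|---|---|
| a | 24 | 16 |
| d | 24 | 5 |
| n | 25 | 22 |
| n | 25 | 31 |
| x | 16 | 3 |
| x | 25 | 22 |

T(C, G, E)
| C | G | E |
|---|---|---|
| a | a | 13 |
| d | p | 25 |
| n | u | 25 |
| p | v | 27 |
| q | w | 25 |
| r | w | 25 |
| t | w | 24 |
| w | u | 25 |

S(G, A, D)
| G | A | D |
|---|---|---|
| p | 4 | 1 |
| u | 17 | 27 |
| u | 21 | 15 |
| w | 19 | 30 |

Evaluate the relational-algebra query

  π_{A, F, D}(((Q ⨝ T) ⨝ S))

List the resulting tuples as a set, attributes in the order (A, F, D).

Natural join on E: {(a, 24, 16, t, w), (d, 24, 5, t, w), (n, 25, 22, d, p), (n, 25, 22, n, u), (n, 25, 22, q, w), (n, 25, 22, r, w), (n, 25, 22, w, u), (n, 25, 31, d, p), (n, 25, 31, n, u), (n, 25, 31, q, w), (n, 25, 31, r, w), (n, 25, 31, w, u), (x, 25, 22, d, p), (x, 25, 22, n, u), (x, 25, 22, q, w), (x, 25, 22, r, w), (x, 25, 22, w, u)}
Natural join on G: {(a, 24, 16, t, w, 19, 30), (d, 24, 5, t, w, 19, 30), (n, 25, 22, d, p, 4, 1), (n, 25, 22, n, u, 17, 27), (n, 25, 22, n, u, 21, 15), (n, 25, 22, q, w, 19, 30), (n, 25, 22, r, w, 19, 30), (n, 25, 22, w, u, 17, 27), (n, 25, 22, w, u, 21, 15), (n, 25, 31, d, p, 4, 1), (n, 25, 31, n, u, 17, 27), (n, 25, 31, n, u, 21, 15), (n, 25, 31, q, w, 19, 30), (n, 25, 31, r, w, 19, 30), (n, 25, 31, w, u, 17, 27), (n, 25, 31, w, u, 21, 15), (x, 25, 22, d, p, 4, 1), (x, 25, 22, n, u, 17, 27), (x, 25, 22, n, u, 21, 15), (x, 25, 22, q, w, 19, 30), (x, 25, 22, r, w, 19, 30), (x, 25, 22, w, u, 17, 27), (x, 25, 22, w, u, 21, 15)}
π[A, F, D]: project onto (A, F, D) (13 duplicate(s) eliminated) → {(17, 22, 27), (17, 31, 27), (19, 16, 30), (19, 22, 30), (19, 31, 30), (19, 5, 30), (21, 22, 15), (21, 31, 15), (4, 22, 1), (4, 31, 1)}

{(17, 22, 27), (17, 31, 27), (19, 16, 30), (19, 22, 30), (19, 31, 30), (19, 5, 30), (21, 22, 15), (21, 31, 15), (4, 22, 1), (4, 31, 1)}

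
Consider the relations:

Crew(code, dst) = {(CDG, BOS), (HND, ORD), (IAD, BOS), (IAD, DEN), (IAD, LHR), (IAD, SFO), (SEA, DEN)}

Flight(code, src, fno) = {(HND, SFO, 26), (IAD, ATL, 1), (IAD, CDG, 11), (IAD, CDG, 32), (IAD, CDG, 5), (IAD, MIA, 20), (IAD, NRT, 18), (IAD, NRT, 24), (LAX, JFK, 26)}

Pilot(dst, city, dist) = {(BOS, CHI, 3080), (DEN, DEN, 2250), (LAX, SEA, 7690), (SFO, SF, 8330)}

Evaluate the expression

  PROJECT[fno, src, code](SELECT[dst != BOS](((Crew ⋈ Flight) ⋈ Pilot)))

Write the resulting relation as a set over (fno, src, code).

Natural join on code: {(HND, ORD, SFO, 26), (IAD, BOS, ATL, 1), (IAD, BOS, CDG, 11), (IAD, BOS, CDG, 32), (IAD, BOS, CDG, 5), (IAD, BOS, MIA, 20), (IAD, BOS, NRT, 18), (IAD, BOS, NRT, 24), (IAD, DEN, ATL, 1), (IAD, DEN, CDG, 11), (IAD, DEN, CDG, 32), (IAD, DEN, CDG, 5), (IAD, DEN, MIA, 20), (IAD, DEN, NRT, 18), (IAD, DEN, NRT, 24), (IAD, LHR, ATL, 1), (IAD, LHR, CDG, 11), (IAD, LHR, CDG, 32), (IAD, LHR, CDG, 5), (IAD, LHR, MIA, 20), (IAD, LHR, NRT, 18), (IAD, LHR, NRT, 24), (IAD, SFO, ATL, 1), (IAD, SFO, CDG, 11), (IAD, SFO, CDG, 32), (IAD, SFO, CDG, 5), (IAD, SFO, MIA, 20), (IAD, SFO, NRT, 18), (IAD, SFO, NRT, 24)}
Natural join on dst: {(IAD, BOS, ATL, 1, CHI, 3080), (IAD, BOS, CDG, 11, CHI, 3080), (IAD, BOS, CDG, 32, CHI, 3080), (IAD, BOS, CDG, 5, CHI, 3080), (IAD, BOS, MIA, 20, CHI, 3080), (IAD, BOS, NRT, 18, CHI, 3080), (IAD, BOS, NRT, 24, CHI, 3080), (IAD, DEN, ATL, 1, DEN, 2250), (IAD, DEN, CDG, 11, DEN, 2250), (IAD, DEN, CDG, 32, DEN, 2250), (IAD, DEN, CDG, 5, DEN, 2250), (IAD, DEN, MIA, 20, DEN, 2250), (IAD, DEN, NRT, 18, DEN, 2250), (IAD, DEN, NRT, 24, DEN, 2250), (IAD, SFO, ATL, 1, SF, 8330), (IAD, SFO, CDG, 11, SF, 8330), (IAD, SFO, CDG, 32, SF, 8330), (IAD, SFO, CDG, 5, SF, 8330), (IAD, SFO, MIA, 20, SF, 8330), (IAD, SFO, NRT, 18, SF, 8330), (IAD, SFO, NRT, 24, SF, 8330)}
Apply σ_{dst != BOS}; surviving tuples: {(IAD, DEN, ATL, 1, DEN, 2250), (IAD, DEN, CDG, 11, DEN, 2250), (IAD, DEN, CDG, 32, DEN, 2250), (IAD, DEN, CDG, 5, DEN, 2250), (IAD, DEN, MIA, 20, DEN, 2250), (IAD, DEN, NRT, 18, DEN, 2250), (IAD, DEN, NRT, 24, DEN, 2250), (IAD, SFO, ATL, 1, SF, 8330), (IAD, SFO, CDG, 11, SF, 8330), (IAD, SFO, CDG, 32, SF, 8330), (IAD, SFO, CDG, 5, SF, 8330), (IAD, SFO, MIA, 20, SF, 8330), (IAD, SFO, NRT, 18, SF, 8330), (IAD, SFO, NRT, 24, SF, 8330)}
π_{fno, src, code} gives {(1, ATL, IAD), (11, CDG, IAD), (18, NRT, IAD), (20, MIA, IAD), (24, NRT, IAD), (32, CDG, IAD), (5, CDG, IAD)} (7 duplicate(s) eliminated).

{(1, ATL, IAD), (11, CDG, IAD), (18, NRT, IAD), (20, MIA, IAD), (24, NRT, IAD), (32, CDG, IAD), (5, CDG, IAD)}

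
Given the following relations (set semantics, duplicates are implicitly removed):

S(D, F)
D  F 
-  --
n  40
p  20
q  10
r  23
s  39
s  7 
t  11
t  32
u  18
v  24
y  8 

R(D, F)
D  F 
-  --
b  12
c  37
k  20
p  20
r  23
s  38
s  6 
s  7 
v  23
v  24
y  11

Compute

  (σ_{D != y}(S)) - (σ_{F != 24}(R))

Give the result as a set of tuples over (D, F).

Selection D != y: {(n, 40), (p, 20), (q, 10), (r, 23), (s, 39), (s, 7), (t, 11), (t, 32), (u, 18), (v, 24)}
Selection F != 24: {(b, 12), (c, 37), (k, 20), (p, 20), (r, 23), (s, 38), (s, 6), (s, 7), (v, 23), (y, 11)}
Set difference of the two operands is {(n, 40), (q, 10), (s, 39), (t, 11), (t, 32), (u, 18), (v, 24)}.

{(n, 40), (q, 10), (s, 39), (t, 11), (t, 32), (u, 18), (v, 24)}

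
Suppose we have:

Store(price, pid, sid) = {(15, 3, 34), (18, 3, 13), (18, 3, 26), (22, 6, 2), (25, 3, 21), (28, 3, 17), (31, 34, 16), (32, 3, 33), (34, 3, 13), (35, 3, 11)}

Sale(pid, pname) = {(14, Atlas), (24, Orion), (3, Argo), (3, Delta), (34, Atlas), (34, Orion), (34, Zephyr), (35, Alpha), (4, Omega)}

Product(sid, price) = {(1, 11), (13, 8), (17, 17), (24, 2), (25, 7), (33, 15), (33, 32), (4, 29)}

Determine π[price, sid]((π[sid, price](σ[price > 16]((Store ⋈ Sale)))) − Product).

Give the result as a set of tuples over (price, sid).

{(18, 13), (18, 26), (25, 21), (28, 17), (31, 16), (34, 13), (35, 11)}

Natural join on pid: {(15, 3, 34, Argo), (15, 3, 34, Delta), (18, 3, 13, Argo), (18, 3, 13, Delta), (18, 3, 26, Argo), (18, 3, 26, Delta), (25, 3, 21, Argo), (25, 3, 21, Delta), (28, 3, 17, Argo), (28, 3, 17, Delta), (31, 34, 16, Atlas), (31, 34, 16, Orion), (31, 34, 16, Zephyr), (32, 3, 33, Argo), (32, 3, 33, Delta), (34, 3, 13, Argo), (34, 3, 13, Delta), (35, 3, 11, Argo), (35, 3, 11, Delta)}
Filtering on price > 16 leaves {(18, 3, 13, Argo), (18, 3, 13, Delta), (18, 3, 26, Argo), (18, 3, 26, Delta), (25, 3, 21, Argo), (25, 3, 21, Delta), (28, 3, 17, Argo), (28, 3, 17, Delta), (31, 34, 16, Atlas), (31, 34, 16, Orion), (31, 34, 16, Zephyr), (32, 3, 33, Argo), (32, 3, 33, Delta), (34, 3, 13, Argo), (34, 3, 13, Delta), (35, 3, 11, Argo), (35, 3, 11, Delta)}.
Keep only column(s) sid, price (9 duplicate(s) eliminated): {(11, 35), (13, 18), (13, 34), (16, 31), (17, 28), (21, 25), (26, 18), (33, 32)}
Difference: {(11, 35), (13, 18), (13, 34), (16, 31), (17, 28), (21, 25), (26, 18), (33, 32)} with {(1, 11), (13, 8), (17, 17), (24, 2), (25, 7), (33, 15), (33, 32), (4, 29)} → {(11, 35), (13, 18), (13, 34), (16, 31), (17, 28), (21, 25), (26, 18)}
Keep only column(s) price, sid: {(18, 13), (18, 26), (25, 21), (28, 17), (31, 16), (34, 13), (35, 11)}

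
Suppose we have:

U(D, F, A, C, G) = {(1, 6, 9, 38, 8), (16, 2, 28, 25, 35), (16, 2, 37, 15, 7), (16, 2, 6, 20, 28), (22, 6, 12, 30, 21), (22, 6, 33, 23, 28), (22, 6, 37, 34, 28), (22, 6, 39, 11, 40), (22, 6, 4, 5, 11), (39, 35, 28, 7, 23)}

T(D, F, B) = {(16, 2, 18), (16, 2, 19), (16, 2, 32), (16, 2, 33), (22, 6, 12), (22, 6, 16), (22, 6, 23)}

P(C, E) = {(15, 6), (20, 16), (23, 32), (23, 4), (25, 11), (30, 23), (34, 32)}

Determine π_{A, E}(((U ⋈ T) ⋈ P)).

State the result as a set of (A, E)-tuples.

Natural join on D, F: {(16, 2, 28, 25, 35, 18), (16, 2, 28, 25, 35, 19), (16, 2, 28, 25, 35, 32), (16, 2, 28, 25, 35, 33), (16, 2, 37, 15, 7, 18), (16, 2, 37, 15, 7, 19), (16, 2, 37, 15, 7, 32), (16, 2, 37, 15, 7, 33), (16, 2, 6, 20, 28, 18), (16, 2, 6, 20, 28, 19), (16, 2, 6, 20, 28, 32), (16, 2, 6, 20, 28, 33), (22, 6, 12, 30, 21, 12), (22, 6, 12, 30, 21, 16), (22, 6, 12, 30, 21, 23), (22, 6, 33, 23, 28, 12), (22, 6, 33, 23, 28, 16), (22, 6, 33, 23, 28, 23), (22, 6, 37, 34, 28, 12), (22, 6, 37, 34, 28, 16), (22, 6, 37, 34, 28, 23), (22, 6, 39, 11, 40, 12), (22, 6, 39, 11, 40, 16), (22, 6, 39, 11, 40, 23), (22, 6, 4, 5, 11, 12), (22, 6, 4, 5, 11, 16), (22, 6, 4, 5, 11, 23)}
Natural join on C: {(16, 2, 28, 25, 35, 18, 11), (16, 2, 28, 25, 35, 19, 11), (16, 2, 28, 25, 35, 32, 11), (16, 2, 28, 25, 35, 33, 11), (16, 2, 37, 15, 7, 18, 6), (16, 2, 37, 15, 7, 19, 6), (16, 2, 37, 15, 7, 32, 6), (16, 2, 37, 15, 7, 33, 6), (16, 2, 6, 20, 28, 18, 16), (16, 2, 6, 20, 28, 19, 16), (16, 2, 6, 20, 28, 32, 16), (16, 2, 6, 20, 28, 33, 16), (22, 6, 12, 30, 21, 12, 23), (22, 6, 12, 30, 21, 16, 23), (22, 6, 12, 30, 21, 23, 23), (22, 6, 33, 23, 28, 12, 32), (22, 6, 33, 23, 28, 12, 4), (22, 6, 33, 23, 28, 16, 32), (22, 6, 33, 23, 28, 16, 4), (22, 6, 33, 23, 28, 23, 32), (22, 6, 33, 23, 28, 23, 4), (22, 6, 37, 34, 28, 12, 32), (22, 6, 37, 34, 28, 16, 32), (22, 6, 37, 34, 28, 23, 32)}
π_{A, E} gives {(12, 23), (28, 11), (33, 32), (33, 4), (37, 32), (37, 6), (6, 16)} (17 duplicate(s) eliminated).

{(12, 23), (28, 11), (33, 32), (33, 4), (37, 32), (37, 6), (6, 16)}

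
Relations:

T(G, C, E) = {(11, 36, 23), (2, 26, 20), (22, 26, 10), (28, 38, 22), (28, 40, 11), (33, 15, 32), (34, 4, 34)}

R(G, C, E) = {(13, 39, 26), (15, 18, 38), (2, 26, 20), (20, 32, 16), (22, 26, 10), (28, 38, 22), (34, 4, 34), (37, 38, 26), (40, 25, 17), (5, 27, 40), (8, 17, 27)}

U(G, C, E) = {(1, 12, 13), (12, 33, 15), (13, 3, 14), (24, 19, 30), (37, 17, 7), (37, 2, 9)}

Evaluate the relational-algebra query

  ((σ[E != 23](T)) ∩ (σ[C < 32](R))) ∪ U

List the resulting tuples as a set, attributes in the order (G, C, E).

Selection E != 23: {(2, 26, 20), (22, 26, 10), (28, 38, 22), (28, 40, 11), (33, 15, 32), (34, 4, 34)}
Selection C < 32: {(15, 18, 38), (2, 26, 20), (22, 26, 10), (34, 4, 34), (40, 25, 17), (5, 27, 40), (8, 17, 27)}
Taking the intersection: {(2, 26, 20), (22, 26, 10), (34, 4, 34)}
Taking the union: {(1, 12, 13), (12, 33, 15), (13, 3, 14), (2, 26, 20), (22, 26, 10), (24, 19, 30), (34, 4, 34), (37, 17, 7), (37, 2, 9)}

{(1, 12, 13), (12, 33, 15), (13, 3, 14), (2, 26, 20), (22, 26, 10), (24, 19, 30), (34, 4, 34), (37, 17, 7), (37, 2, 9)}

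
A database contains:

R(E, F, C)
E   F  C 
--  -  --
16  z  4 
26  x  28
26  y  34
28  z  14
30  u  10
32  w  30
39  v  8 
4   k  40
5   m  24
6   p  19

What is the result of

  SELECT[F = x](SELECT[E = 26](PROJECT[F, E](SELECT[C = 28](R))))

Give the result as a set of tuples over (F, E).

{(x, 26)}

Filtering on C = 28 leaves {(26, x, 28)}.
Keep only column(s) F, E: {(x, 26)}
Filtering on E = 26 leaves {(x, 26)}.
Filtering on F = x leaves {(x, 26)}.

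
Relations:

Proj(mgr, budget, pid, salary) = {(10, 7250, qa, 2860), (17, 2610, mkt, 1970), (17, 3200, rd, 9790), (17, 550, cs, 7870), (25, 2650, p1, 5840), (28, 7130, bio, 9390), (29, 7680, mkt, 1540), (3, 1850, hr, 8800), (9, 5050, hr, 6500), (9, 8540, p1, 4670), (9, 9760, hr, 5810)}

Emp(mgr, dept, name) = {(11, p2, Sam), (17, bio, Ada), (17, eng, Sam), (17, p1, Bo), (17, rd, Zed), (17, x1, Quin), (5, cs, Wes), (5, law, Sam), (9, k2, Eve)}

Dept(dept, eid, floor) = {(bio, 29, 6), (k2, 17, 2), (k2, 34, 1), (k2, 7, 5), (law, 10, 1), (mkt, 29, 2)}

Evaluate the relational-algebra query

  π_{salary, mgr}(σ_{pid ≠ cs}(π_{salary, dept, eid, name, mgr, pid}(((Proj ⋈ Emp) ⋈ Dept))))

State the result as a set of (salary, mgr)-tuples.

{(1970, 17), (4670, 9), (5810, 9), (6500, 9), (9790, 17)}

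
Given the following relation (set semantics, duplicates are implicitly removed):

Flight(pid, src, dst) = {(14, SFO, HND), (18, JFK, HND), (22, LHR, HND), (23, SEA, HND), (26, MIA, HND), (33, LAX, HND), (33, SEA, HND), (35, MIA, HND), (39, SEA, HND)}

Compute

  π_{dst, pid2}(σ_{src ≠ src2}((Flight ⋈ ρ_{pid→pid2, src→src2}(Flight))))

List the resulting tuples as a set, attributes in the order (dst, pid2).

ρ[pid→pid2, src→src2]: schema becomes (pid2, src2, dst); tuples unchanged.
Flight ⋈ ρ_{pid→pid2, src→src2}(Flight) (natural join on dst): {(14, SFO, HND, 14, SFO), (14, SFO, HND, 18, JFK), (14, SFO, HND, 22, LHR), (14, SFO, HND, 23, SEA), (14, SFO, HND, 26, MIA), (14, SFO, HND, 33, LAX), (14, SFO, HND, 33, SEA), (14, SFO, HND, 35, MIA), (14, SFO, HND, 39, SEA), (18, JFK, HND, 14, SFO), (18, JFK, HND, 18, JFK), (18, JFK, HND, 22, LHR), (18, JFK, HND, 23, SEA), (18, JFK, HND, 26, MIA), (18, JFK, HND, 33, LAX), (18, JFK, HND, 33, SEA), (18, JFK, HND, 35, MIA), (18, JFK, HND, 39, SEA), (22, LHR, HND, 14, SFO), (22, LHR, HND, 18, JFK), (22, LHR, HND, 22, LHR), (22, LHR, HND, 23, SEA), (22, LHR, HND, 26, MIA), (22, LHR, HND, 33, LAX), (22, LHR, HND, 33, SEA), (22, LHR, HND, 35, MIA), (22, LHR, HND, 39, SEA), (23, SEA, HND, 14, SFO), (23, SEA, HND, 18, JFK), (23, SEA, HND, 22, LHR), (23, SEA, HND, 23, SEA), (23, SEA, HND, 26, MIA), (23, SEA, HND, 33, LAX), (23, SEA, HND, 33, SEA), (23, SEA, HND, 35, MIA), (23, SEA, HND, 39, SEA), (26, MIA, HND, 14, SFO), (26, MIA, HND, 18, JFK), (26, MIA, HND, 22, LHR), (26, MIA, HND, 23, SEA), (26, MIA, HND, 26, MIA), (26, MIA, HND, 33, LAX), (26, MIA, HND, 33, SEA), (26, MIA, HND, 35, MIA), (26, MIA, HND, 39, SEA), (33, LAX, HND, 14, SFO), (33, LAX, HND, 18, JFK), (33, LAX, HND, 22, LHR), (33, LAX, HND, 23, SEA), (33, LAX, HND, 26, MIA), (33, LAX, HND, 33, LAX), (33, LAX, HND, 33, SEA), (33, LAX, HND, 35, MIA), (33, LAX, HND, 39, SEA), (33, SEA, HND, 14, SFO), (33, SEA, HND, 18, JFK), (33, SEA, HND, 22, LHR), (33, SEA, HND, 23, SEA), (33, SEA, HND, 26, MIA), (33, SEA, HND, 33, LAX), (33, SEA, HND, 33, SEA), (33, SEA, HND, 35, MIA), (33, SEA, HND, 39, SEA), (35, MIA, HND, 14, SFO), (35, MIA, HND, 18, JFK), (35, MIA, HND, 22, LHR), (35, MIA, HND, 23, SEA), (35, MIA, HND, 26, MIA), (35, MIA, HND, 33, LAX), (35, MIA, HND, 33, SEA), (35, MIA, HND, 35, MIA), (35, MIA, HND, 39, SEA), (39, SEA, HND, 14, SFO), (39, SEA, HND, 18, JFK), (39, SEA, HND, 22, LHR), (39, SEA, HND, 23, SEA), (39, SEA, HND, 26, MIA), (39, SEA, HND, 33, LAX), (39, SEA, HND, 33, SEA), (39, SEA, HND, 35, MIA), (39, SEA, HND, 39, SEA)}
Filtering on src ≠ src2 leaves {(14, SFO, HND, 18, JFK), (14, SFO, HND, 22, LHR), (14, SFO, HND, 23, SEA), (14, SFO, HND, 26, MIA), (14, SFO, HND, 33, LAX), (14, SFO, HND, 33, SEA), (14, SFO, HND, 35, MIA), (14, SFO, HND, 39, SEA), (18, JFK, HND, 14, SFO), (18, JFK, HND, 22, LHR), (18, JFK, HND, 23, SEA), (18, JFK, HND, 26, MIA), (18, JFK, HND, 33, LAX), (18, JFK, HND, 33, SEA), (18, JFK, HND, 35, MIA), (18, JFK, HND, 39, SEA), (22, LHR, HND, 14, SFO), (22, LHR, HND, 18, JFK), (22, LHR, HND, 23, SEA), (22, LHR, HND, 26, MIA), (22, LHR, HND, 33, LAX), (22, LHR, HND, 33, SEA), (22, LHR, HND, 35, MIA), (22, LHR, HND, 39, SEA), (23, SEA, HND, 14, SFO), (23, SEA, HND, 18, JFK), (23, SEA, HND, 22, LHR), (23, SEA, HND, 26, MIA), (23, SEA, HND, 33, LAX), (23, SEA, HND, 35, MIA), (26, MIA, HND, 14, SFO), (26, MIA, HND, 18, JFK), (26, MIA, HND, 22, LHR), (26, MIA, HND, 23, SEA), (26, MIA, HND, 33, LAX), (26, MIA, HND, 33, SEA), (26, MIA, HND, 39, SEA), (33, LAX, HND, 14, SFO), (33, LAX, HND, 18, JFK), (33, LAX, HND, 22, LHR), (33, LAX, HND, 23, SEA), (33, LAX, HND, 26, MIA), (33, LAX, HND, 33, SEA), (33, LAX, HND, 35, MIA), (33, LAX, HND, 39, SEA), (33, SEA, HND, 14, SFO), (33, SEA, HND, 18, JFK), (33, SEA, HND, 22, LHR), (33, SEA, HND, 26, MIA), (33, SEA, HND, 33, LAX), (33, SEA, HND, 35, MIA), (35, MIA, HND, 14, SFO), (35, MIA, HND, 18, JFK), (35, MIA, HND, 22, LHR), (35, MIA, HND, 23, SEA), (35, MIA, HND, 33, LAX), (35, MIA, HND, 33, SEA), (35, MIA, HND, 39, SEA), (39, SEA, HND, 14, SFO), (39, SEA, HND, 18, JFK), (39, SEA, HND, 22, LHR), (39, SEA, HND, 26, MIA), (39, SEA, HND, 33, LAX), (39, SEA, HND, 35, MIA)}.
π_{dst, pid2} gives {(HND, 14), (HND, 18), (HND, 22), (HND, 23), (HND, 26), (HND, 33), (HND, 35), (HND, 39)} (56 duplicate(s) eliminated).

{(HND, 14), (HND, 18), (HND, 22), (HND, 23), (HND, 26), (HND, 33), (HND, 35), (HND, 39)}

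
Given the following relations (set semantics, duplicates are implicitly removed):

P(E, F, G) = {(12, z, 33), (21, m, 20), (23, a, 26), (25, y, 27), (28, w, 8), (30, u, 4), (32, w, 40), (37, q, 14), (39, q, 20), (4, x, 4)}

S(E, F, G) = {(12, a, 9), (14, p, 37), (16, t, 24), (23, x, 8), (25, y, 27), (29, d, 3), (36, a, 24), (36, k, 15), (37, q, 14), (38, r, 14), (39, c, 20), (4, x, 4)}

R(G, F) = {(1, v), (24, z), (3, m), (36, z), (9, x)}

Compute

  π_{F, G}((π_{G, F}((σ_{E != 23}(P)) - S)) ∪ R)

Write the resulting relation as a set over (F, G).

Selection E != 23: {(12, z, 33), (21, m, 20), (25, y, 27), (28, w, 8), (30, u, 4), (32, w, 40), (37, q, 14), (39, q, 20), (4, x, 4)}
Taking the difference: {(12, z, 33), (21, m, 20), (28, w, 8), (30, u, 4), (32, w, 40), (39, q, 20)}
Keep only column(s) G, F: {(20, m), (20, q), (33, z), (4, u), (40, w), (8, w)}
Taking the union: {(1, v), (20, m), (20, q), (24, z), (3, m), (33, z), (36, z), (4, u), (40, w), (8, w), (9, x)}
Keep only column(s) F, G: {(m, 20), (m, 3), (q, 20), (u, 4), (v, 1), (w, 40), (w, 8), (x, 9), (z, 24), (z, 33), (z, 36)}

{(m, 20), (m, 3), (q, 20), (u, 4), (v, 1), (w, 40), (w, 8), (x, 9), (z, 24), (z, 33), (z, 36)}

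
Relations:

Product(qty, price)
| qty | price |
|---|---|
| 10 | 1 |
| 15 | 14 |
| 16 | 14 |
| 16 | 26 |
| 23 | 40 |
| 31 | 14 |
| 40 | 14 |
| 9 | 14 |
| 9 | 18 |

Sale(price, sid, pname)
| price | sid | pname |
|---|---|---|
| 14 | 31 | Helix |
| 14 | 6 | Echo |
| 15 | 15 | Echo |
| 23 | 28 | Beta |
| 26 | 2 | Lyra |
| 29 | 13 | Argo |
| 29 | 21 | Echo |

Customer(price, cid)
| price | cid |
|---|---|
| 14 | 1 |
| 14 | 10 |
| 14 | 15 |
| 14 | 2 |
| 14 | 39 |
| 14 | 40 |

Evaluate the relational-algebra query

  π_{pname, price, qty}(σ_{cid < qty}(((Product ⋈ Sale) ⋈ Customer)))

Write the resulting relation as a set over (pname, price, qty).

Natural join on price: {(15, 14, 31, Helix), (15, 14, 6, Echo), (16, 14, 31, Helix), (16, 14, 6, Echo), (16, 26, 2, Lyra), (31, 14, 31, Helix), (31, 14, 6, Echo), (40, 14, 31, Helix), (40, 14, 6, Echo), (9, 14, 31, Helix), (9, 14, 6, Echo)}
Natural join on price: {(15, 14, 31, Helix, 1), (15, 14, 31, Helix, 10), (15, 14, 31, Helix, 15), (15, 14, 31, Helix, 2), (15, 14, 31, Helix, 39), (15, 14, 31, Helix, 40), (15, 14, 6, Echo, 1), (15, 14, 6, Echo, 10), (15, 14, 6, Echo, 15), (15, 14, 6, Echo, 2), (15, 14, 6, Echo, 39), (15, 14, 6, Echo, 40), (16, 14, 31, Helix, 1), (16, 14, 31, Helix, 10), (16, 14, 31, Helix, 15), (16, 14, 31, Helix, 2), (16, 14, 31, Helix, 39), (16, 14, 31, Helix, 40), (16, 14, 6, Echo, 1), (16, 14, 6, Echo, 10), (16, 14, 6, Echo, 15), (16, 14, 6, Echo, 2), (16, 14, 6, Echo, 39), (16, 14, 6, Echo, 40), (31, 14, 31, Helix, 1), (31, 14, 31, Helix, 10), (31, 14, 31, Helix, 15), (31, 14, 31, Helix, 2), (31, 14, 31, Helix, 39), (31, 14, 31, Helix, 40), (31, 14, 6, Echo, 1), (31, 14, 6, Echo, 10), (31, 14, 6, Echo, 15), (31, 14, 6, Echo, 2), (31, 14, 6, Echo, 39), (31, 14, 6, Echo, 40), (40, 14, 31, Helix, 1), (40, 14, 31, Helix, 10), (40, 14, 31, Helix, 15), (40, 14, 31, Helix, 2), (40, 14, 31, Helix, 39), (40, 14, 31, Helix, 40), (40, 14, 6, Echo, 1), (40, 14, 6, Echo, 10), (40, 14, 6, Echo, 15), (40, 14, 6, Echo, 2), (40, 14, 6, Echo, 39), (40, 14, 6, Echo, 40), (9, 14, 31, Helix, 1), (9, 14, 31, Helix, 10), (9, 14, 31, Helix, 15), (9, 14, 31, Helix, 2), (9, 14, 31, Helix, 39), (9, 14, 31, Helix, 40), (9, 14, 6, Echo, 1), (9, 14, 6, Echo, 10), (9, 14, 6, Echo, 15), (9, 14, 6, Echo, 2), (9, 14, 6, Echo, 39), (9, 14, 6, Echo, 40)}
Filtering on cid < qty leaves {(15, 14, 31, Helix, 1), (15, 14, 31, Helix, 10), (15, 14, 31, Helix, 2), (15, 14, 6, Echo, 1), (15, 14, 6, Echo, 10), (15, 14, 6, Echo, 2), (16, 14, 31, Helix, 1), (16, 14, 31, Helix, 10), (16, 14, 31, Helix, 15), (16, 14, 31, Helix, 2), (16, 14, 6, Echo, 1), (16, 14, 6, Echo, 10), (16, 14, 6, Echo, 15), (16, 14, 6, Echo, 2), (31, 14, 31, Helix, 1), (31, 14, 31, Helix, 10), (31, 14, 31, Helix, 15), (31, 14, 31, Helix, 2), (31, 14, 6, Echo, 1), (31, 14, 6, Echo, 10), (31, 14, 6, Echo, 15), (31, 14, 6, Echo, 2), (40, 14, 31, Helix, 1), (40, 14, 31, Helix, 10), (40, 14, 31, Helix, 15), (40, 14, 31, Helix, 2), (40, 14, 31, Helix, 39), (40, 14, 6, Echo, 1), (40, 14, 6, Echo, 10), (40, 14, 6, Echo, 15), (40, 14, 6, Echo, 2), (40, 14, 6, Echo, 39), (9, 14, 31, Helix, 1), (9, 14, 31, Helix, 2), (9, 14, 6, Echo, 1), (9, 14, 6, Echo, 2)}.
Projecting to pname, price, qty (26 duplicate(s) eliminated): {(Echo, 14, 15), (Echo, 14, 16), (Echo, 14, 31), (Echo, 14, 40), (Echo, 14, 9), (Helix, 14, 15), (Helix, 14, 16), (Helix, 14, 31), (Helix, 14, 40), (Helix, 14, 9)}

{(Echo, 14, 15), (Echo, 14, 16), (Echo, 14, 31), (Echo, 14, 40), (Echo, 14, 9), (Helix, 14, 15), (Helix, 14, 16), (Helix, 14, 31), (Helix, 14, 40), (Helix, 14, 9)}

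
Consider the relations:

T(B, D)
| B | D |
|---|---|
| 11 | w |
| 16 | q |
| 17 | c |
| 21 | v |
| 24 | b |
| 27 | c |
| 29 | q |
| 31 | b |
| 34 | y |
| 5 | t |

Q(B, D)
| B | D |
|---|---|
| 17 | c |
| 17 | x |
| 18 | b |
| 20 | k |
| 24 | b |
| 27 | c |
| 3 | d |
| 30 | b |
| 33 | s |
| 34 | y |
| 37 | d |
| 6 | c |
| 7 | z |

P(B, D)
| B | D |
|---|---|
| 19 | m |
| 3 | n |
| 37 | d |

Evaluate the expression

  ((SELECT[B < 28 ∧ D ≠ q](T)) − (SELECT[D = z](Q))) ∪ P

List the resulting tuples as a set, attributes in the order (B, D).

{(11, w), (17, c), (19, m), (21, v), (24, b), (27, c), (3, n), (37, d), (5, t)}

σ[B < 28 ∧ D ≠ q]: keep tuples satisfying B < 28 ∧ D ≠ q → {(11, w), (17, c), (21, v), (24, b), (27, c), (5, t)}
σ[D = z]: keep tuples satisfying D = z → {(7, z)}
Taking the difference: {(11, w), (17, c), (21, v), (24, b), (27, c), (5, t)}
Taking the union: {(11, w), (17, c), (19, m), (21, v), (24, b), (27, c), (3, n), (37, d), (5, t)}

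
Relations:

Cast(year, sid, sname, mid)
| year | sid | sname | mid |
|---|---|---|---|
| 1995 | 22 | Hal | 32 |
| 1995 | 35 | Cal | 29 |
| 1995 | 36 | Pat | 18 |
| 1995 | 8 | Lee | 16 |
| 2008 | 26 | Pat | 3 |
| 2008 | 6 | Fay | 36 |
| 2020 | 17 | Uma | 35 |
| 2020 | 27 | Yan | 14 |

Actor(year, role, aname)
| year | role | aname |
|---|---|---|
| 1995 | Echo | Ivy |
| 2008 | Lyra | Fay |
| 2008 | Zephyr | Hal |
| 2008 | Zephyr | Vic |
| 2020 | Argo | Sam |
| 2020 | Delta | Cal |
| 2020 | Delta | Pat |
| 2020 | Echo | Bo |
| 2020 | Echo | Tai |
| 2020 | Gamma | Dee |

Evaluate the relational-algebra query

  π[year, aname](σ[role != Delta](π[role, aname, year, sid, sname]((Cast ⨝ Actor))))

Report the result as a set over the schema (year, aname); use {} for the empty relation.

Joining Cast and Actor on year yields {(1995, 22, Hal, 32, Echo, Ivy), (1995, 35, Cal, 29, Echo, Ivy), (1995, 36, Pat, 18, Echo, Ivy), (1995, 8, Lee, 16, Echo, Ivy), (2008, 26, Pat, 3, Lyra, Fay), (2008, 26, Pat, 3, Zephyr, Hal), (2008, 26, Pat, 3, Zephyr, Vic), (2008, 6, Fay, 36, Lyra, Fay), (2008, 6, Fay, 36, Zephyr, Hal), (2008, 6, Fay, 36, Zephyr, Vic), (2020, 17, Uma, 35, Argo, Sam), (2020, 17, Uma, 35, Delta, Cal), (2020, 17, Uma, 35, Delta, Pat), (2020, 17, Uma, 35, Echo, Bo), (2020, 17, Uma, 35, Echo, Tai), (2020, 17, Uma, 35, Gamma, Dee), (2020, 27, Yan, 14, Argo, Sam), (2020, 27, Yan, 14, Delta, Cal), (2020, 27, Yan, 14, Delta, Pat), (2020, 27, Yan, 14, Echo, Bo), (2020, 27, Yan, 14, Echo, Tai), (2020, 27, Yan, 14, Gamma, Dee)}.
π[role, aname, year, sid, sname]: project onto (role, aname, year, sid, sname) → {(Argo, Sam, 2020, 17, Uma), (Argo, Sam, 2020, 27, Yan), (Delta, Cal, 2020, 17, Uma), (Delta, Cal, 2020, 27, Yan), (Delta, Pat, 2020, 17, Uma), (Delta, Pat, 2020, 27, Yan), (Echo, Bo, 2020, 17, Uma), (Echo, Bo, 2020, 27, Yan), (Echo, Ivy, 1995, 22, Hal), (Echo, Ivy, 1995, 35, Cal), (Echo, Ivy, 1995, 36, Pat), (Echo, Ivy, 1995, 8, Lee), (Echo, Tai, 2020, 17, Uma), (Echo, Tai, 2020, 27, Yan), (Gamma, Dee, 2020, 17, Uma), (Gamma, Dee, 2020, 27, Yan), (Lyra, Fay, 2008, 26, Pat), (Lyra, Fay, 2008, 6, Fay), (Zephyr, Hal, 2008, 26, Pat), (Zephyr, Hal, 2008, 6, Fay), (Zephyr, Vic, 2008, 26, Pat), (Zephyr, Vic, 2008, 6, Fay)}
Selection role != Delta: {(Argo, Sam, 2020, 17, Uma), (Argo, Sam, 2020, 27, Yan), (Echo, Bo, 2020, 17, Uma), (Echo, Bo, 2020, 27, Yan), (Echo, Ivy, 1995, 22, Hal), (Echo, Ivy, 1995, 35, Cal), (Echo, Ivy, 1995, 36, Pat), (Echo, Ivy, 1995, 8, Lee), (Echo, Tai, 2020, 17, Uma), (Echo, Tai, 2020, 27, Yan), (Gamma, Dee, 2020, 17, Uma), (Gamma, Dee, 2020, 27, Yan), (Lyra, Fay, 2008, 26, Pat), (Lyra, Fay, 2008, 6, Fay), (Zephyr, Hal, 2008, 26, Pat), (Zephyr, Hal, 2008, 6, Fay), (Zephyr, Vic, 2008, 26, Pat), (Zephyr, Vic, 2008, 6, Fay)}
π[year, aname]: project onto (year, aname) (10 duplicate(s) eliminated) → {(1995, Ivy), (2008, Fay), (2008, Hal), (2008, Vic), (2020, Bo), (2020, Dee), (2020, Sam), (2020, Tai)}

{(1995, Ivy), (2008, Fay), (2008, Hal), (2008, Vic), (2020, Bo), (2020, Dee), (2020, Sam), (2020, Tai)}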